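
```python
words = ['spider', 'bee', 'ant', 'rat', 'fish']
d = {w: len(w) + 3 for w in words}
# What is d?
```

{'spider': 9, 'bee': 6, 'ant': 6, 'rat': 6, 'fish': 7}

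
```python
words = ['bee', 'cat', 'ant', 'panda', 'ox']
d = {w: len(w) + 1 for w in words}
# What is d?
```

{'bee': 4, 'cat': 4, 'ant': 4, 'panda': 6, 'ox': 3}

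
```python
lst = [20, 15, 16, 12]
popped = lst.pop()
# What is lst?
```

[20, 15, 16]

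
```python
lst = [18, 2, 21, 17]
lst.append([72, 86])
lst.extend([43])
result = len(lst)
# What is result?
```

After line 1: lst = [18, 2, 21, 17]
After line 2 (append adds [72, 86] as single element): lst = [18, 2, 21, 17, [72, 86]]
After line 3 (extend unpacks [43], adds 43): lst = [18, 2, 21, 17, [72, 86], 43]
After line 4: result = len(lst) = 6

6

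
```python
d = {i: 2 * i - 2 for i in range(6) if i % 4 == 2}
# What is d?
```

{2: 2}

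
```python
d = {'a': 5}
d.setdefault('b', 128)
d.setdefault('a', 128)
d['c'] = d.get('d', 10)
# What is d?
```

After line 1: d = {'a': 5}
After line 2 (setdefault adds 'b'=128): d = {'a': 5, 'b': 128}
After line 3 (setdefault 'a' no-op, already exists): d = {'a': 5, 'b': 128}
After line 4 (get('d', 10) returns default since 'd' not in d): d = {'a': 5, 'b': 128, 'c': 10}

{'a': 5, 'b': 128, 'c': 10}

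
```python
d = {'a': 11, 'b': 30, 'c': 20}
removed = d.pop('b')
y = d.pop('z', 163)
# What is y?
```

After line 1: d = {'a': 11, 'b': 30, 'c': 20}
After line 2 (pop 'b' returns 30): d = {'a': 11, 'c': 20}, removed = 30
After line 3 (pop 'z' missing, returns default 163): d = {'a': 11, 'c': 20}, y = 163

163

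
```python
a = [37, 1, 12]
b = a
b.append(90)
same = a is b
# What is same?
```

After line 1: a = [37, 1, 12]
After line 2 (b = a is an alias, same object): a = [37, 1, 12], b = [37, 1, 12]
After line 3 (b.append mutates the shared list): a = [37, 1, 12, 90], b = [37, 1, 12, 90]
After line 4 (same = a is b; same object -> True): same = True

True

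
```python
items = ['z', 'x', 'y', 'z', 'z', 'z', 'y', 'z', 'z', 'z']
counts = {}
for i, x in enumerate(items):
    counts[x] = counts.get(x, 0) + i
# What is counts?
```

Initial: counts = {}, items = ['z', 'x', 'y', 'z', 'z', 'z', 'y', 'z', 'z', 'z']
i=0, x='z': counts = {'z': 0}
i=1, x='x': counts = {'z': 0, 'x': 1}
i=2, x='y': counts = {'z': 0, 'x': 1, 'y': 2}
i=3, x='z': counts = {'z': 3, 'x': 1, 'y': 2}
i=4, x='z': counts = {'z': 7, 'x': 1, 'y': 2}
i=5, x='z': counts = {'z': 12, 'x': 1, 'y': 2}
i=6, x='y': counts = {'z': 12, 'x': 1, 'y': 8}
i=7, x='z': counts = {'z': 19, 'x': 1, 'y': 8}
i=8, x='z': counts = {'z': 27, 'x': 1, 'y': 8}
i=9, x='z': counts = {'z': 36, 'x': 1, 'y': 8}

{'z': 36, 'x': 1, 'y': 8}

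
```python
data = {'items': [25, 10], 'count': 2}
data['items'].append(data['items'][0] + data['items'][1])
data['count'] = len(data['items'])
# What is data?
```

After line 1: data = {'items': [25, 10], 'count': 2}
After line 2 (append 25 + 10 = 35): data = {'items': [25, 10, 35], 'count': 2}
After line 3 (count = len(items) = 3): data = {'items': [25, 10, 35], 'count': 3}

{'items': [25, 10, 35], 'count': 3}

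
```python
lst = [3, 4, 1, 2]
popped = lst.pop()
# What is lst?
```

[3, 4, 1]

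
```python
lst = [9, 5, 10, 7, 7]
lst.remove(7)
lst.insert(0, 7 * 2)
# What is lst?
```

After line 1: lst = [9, 5, 10, 7, 7]
After line 2 (remove first 7): lst = [9, 5, 10, 7]
After line 3 (insert 14 at index 0): lst = [14, 9, 5, 10, 7]

[14, 9, 5, 10, 7]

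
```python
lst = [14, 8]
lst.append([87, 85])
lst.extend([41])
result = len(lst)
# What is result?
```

After line 1: lst = [14, 8]
After line 2 (append adds [87, 85] as single element): lst = [14, 8, [87, 85]]
After line 3 (extend unpacks [41], adds 41): lst = [14, 8, [87, 85], 41]
After line 4: result = len(lst) = 4

4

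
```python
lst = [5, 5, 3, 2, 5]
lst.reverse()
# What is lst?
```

[5, 2, 3, 5, 5]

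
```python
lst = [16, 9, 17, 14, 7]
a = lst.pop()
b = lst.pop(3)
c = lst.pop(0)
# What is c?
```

After line 1: lst = [16, 9, 17, 14, 7]
After line 2 (pop() -> a = 7): lst = [16, 9, 17, 14]
After line 3 (pop(3) -> b = 14): lst = [16, 9, 17]
After line 4 (pop(0) -> c = 16): lst = [9, 17]

16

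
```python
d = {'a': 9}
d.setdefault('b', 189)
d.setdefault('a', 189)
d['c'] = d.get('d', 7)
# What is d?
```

After line 1: d = {'a': 9}
After line 2 (setdefault adds 'b'=189): d = {'a': 9, 'b': 189}
After line 3 (setdefault 'a' no-op, already exists): d = {'a': 9, 'b': 189}
After line 4 (get('d', 7) returns default since 'd' not in d): d = {'a': 9, 'b': 189, 'c': 7}

{'a': 9, 'b': 189, 'c': 7}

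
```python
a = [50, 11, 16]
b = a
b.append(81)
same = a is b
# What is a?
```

After line 1: a = [50, 11, 16]
After line 2 (b = a is an alias, same object): a = [50, 11, 16], b = [50, 11, 16]
After line 3 (b.append mutates the shared list): a = [50, 11, 16, 81], b = [50, 11, 16, 81]
After line 4 (same = a is b; same object -> True): same = True

[50, 11, 16, 81]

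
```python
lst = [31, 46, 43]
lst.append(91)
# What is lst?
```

[31, 46, 43, 91]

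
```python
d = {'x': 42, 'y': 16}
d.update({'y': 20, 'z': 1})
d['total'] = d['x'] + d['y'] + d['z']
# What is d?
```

After line 1: d = {'x': 42, 'y': 16}
After line 2 (y overwritten, z added): d = {'x': 42, 'y': 20, 'z': 1}
After line 3 (total = 42 + 20 + 1 = 63): d = {'x': 42, 'y': 20, 'z': 1, 'total': 63}

{'x': 42, 'y': 20, 'z': 1, 'total': 63}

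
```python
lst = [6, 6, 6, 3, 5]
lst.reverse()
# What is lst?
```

[5, 3, 6, 6, 6]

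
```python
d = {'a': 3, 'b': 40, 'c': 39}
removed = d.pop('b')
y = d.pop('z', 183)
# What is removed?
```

After line 1: d = {'a': 3, 'b': 40, 'c': 39}
After line 2 (pop 'b' returns 40): d = {'a': 3, 'c': 39}, removed = 40
After line 3 (pop 'z' missing, returns default 183): d = {'a': 3, 'c': 39}, y = 183

40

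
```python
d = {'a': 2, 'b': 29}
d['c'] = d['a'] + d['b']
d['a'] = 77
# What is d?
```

After line 1: d = {'a': 2, 'b': 29}
After line 2 (d['c'] = 2 + 29): d = {'a': 2, 'b': 29, 'c': 31}
After line 3: d = {'a': 77, 'b': 29, 'c': 31}

{'a': 77, 'b': 29, 'c': 31}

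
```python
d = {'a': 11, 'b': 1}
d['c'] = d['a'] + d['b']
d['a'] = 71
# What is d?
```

After line 1: d = {'a': 11, 'b': 1}
After line 2 (d['c'] = 11 + 1): d = {'a': 11, 'b': 1, 'c': 12}
After line 3: d = {'a': 71, 'b': 1, 'c': 12}

{'a': 71, 'b': 1, 'c': 12}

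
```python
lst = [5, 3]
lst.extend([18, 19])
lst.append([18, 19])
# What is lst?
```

After line 1: lst = [5, 3]
After line 2 (extend unpacks [18, 19]): lst = [5, 3, 18, 19]
After line 3 (append adds [18, 19] as single element): lst = [5, 3, 18, 19, [18, 19]]

[5, 3, 18, 19, [18, 19]]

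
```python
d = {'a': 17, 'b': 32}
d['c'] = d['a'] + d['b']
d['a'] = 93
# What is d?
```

After line 1: d = {'a': 17, 'b': 32}
After line 2 (d['c'] = 17 + 32): d = {'a': 17, 'b': 32, 'c': 49}
After line 3: d = {'a': 93, 'b': 32, 'c': 49}

{'a': 93, 'b': 32, 'c': 49}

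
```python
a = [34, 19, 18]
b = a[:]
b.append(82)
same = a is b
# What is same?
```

After line 1: a = [34, 19, 18]
After line 2 (b = a[:] is a shallow copy, new object): a = [34, 19, 18], b = [34, 19, 18]
After line 3 (append only mutates b): a = [34, 19, 18], b = [34, 19, 18, 82]
After line 4 (same = a is b; different objects -> False): same = False

False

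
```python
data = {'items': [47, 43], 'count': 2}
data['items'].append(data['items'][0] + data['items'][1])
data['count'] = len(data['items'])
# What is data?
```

After line 1: data = {'items': [47, 43], 'count': 2}
After line 2 (append 47 + 43 = 90): data = {'items': [47, 43, 90], 'count': 2}
After line 3 (count = len(items) = 3): data = {'items': [47, 43, 90], 'count': 3}

{'items': [47, 43, 90], 'count': 3}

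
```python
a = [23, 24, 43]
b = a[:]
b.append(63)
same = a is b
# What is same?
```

After line 1: a = [23, 24, 43]
After line 2 (b = a[:] is a shallow copy, new object): a = [23, 24, 43], b = [23, 24, 43]
After line 3 (append only mutates b): a = [23, 24, 43], b = [23, 24, 43, 63]
After line 4 (same = a is b; different objects -> False): same = False

False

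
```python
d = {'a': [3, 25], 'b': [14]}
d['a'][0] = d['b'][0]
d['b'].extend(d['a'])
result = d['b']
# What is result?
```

After line 1: d = {'a': [3, 25], 'b': [14]}
After line 2 (a[0] = b[0] = 14): d = {'a': [14, 25], 'b': [14]}
After line 3 (b.extend(a) appends [14, 25]): d = {'a': [14, 25], 'b': [14, 14, 25]}
After line 4: result = d['b'] = [14, 14, 25]

[14, 14, 25]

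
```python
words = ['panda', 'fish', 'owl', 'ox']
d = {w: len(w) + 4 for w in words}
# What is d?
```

{'panda': 9, 'fish': 8, 'owl': 7, 'ox': 6}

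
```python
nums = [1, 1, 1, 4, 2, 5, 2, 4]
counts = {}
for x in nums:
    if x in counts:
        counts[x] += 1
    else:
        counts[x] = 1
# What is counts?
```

Initial: counts = {}, nums = [1, 1, 1, 4, 2, 5, 2, 4]
See 1: counts = {1: 1}
See 1: counts = {1: 2}
See 1: counts = {1: 3}
See 4: counts = {1: 3, 4: 1}
See 2: counts = {1: 3, 4: 1, 2: 1}
See 5: counts = {1: 3, 4: 1, 2: 1, 5: 1}
See 2: counts = {1: 3, 4: 1, 2: 2, 5: 1}
See 4: counts = {1: 3, 4: 2, 2: 2, 5: 1}

{1: 3, 4: 2, 2: 2, 5: 1}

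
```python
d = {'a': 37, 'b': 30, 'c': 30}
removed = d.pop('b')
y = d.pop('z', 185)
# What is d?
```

After line 1: d = {'a': 37, 'b': 30, 'c': 30}
After line 2 (pop 'b' returns 30): d = {'a': 37, 'c': 30}, removed = 30
After line 3 (pop 'z' missing, returns default 185): d = {'a': 37, 'c': 30}, y = 185

{'a': 37, 'c': 30}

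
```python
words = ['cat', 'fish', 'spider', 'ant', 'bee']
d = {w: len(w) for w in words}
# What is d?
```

{'cat': 3, 'fish': 4, 'spider': 6, 'ant': 3, 'bee': 3}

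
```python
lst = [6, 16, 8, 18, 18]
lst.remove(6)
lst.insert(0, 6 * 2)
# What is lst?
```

After line 1: lst = [6, 16, 8, 18, 18]
After line 2 (remove first 6): lst = [16, 8, 18, 18]
After line 3 (insert 12 at index 0): lst = [12, 16, 8, 18, 18]

[12, 16, 8, 18, 18]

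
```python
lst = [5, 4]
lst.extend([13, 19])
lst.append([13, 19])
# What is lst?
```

After line 1: lst = [5, 4]
After line 2 (extend unpacks [13, 19]): lst = [5, 4, 13, 19]
After line 3 (append adds [13, 19] as single element): lst = [5, 4, 13, 19, [13, 19]]

[5, 4, 13, 19, [13, 19]]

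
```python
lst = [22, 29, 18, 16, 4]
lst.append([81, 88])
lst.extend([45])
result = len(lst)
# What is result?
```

After line 1: lst = [22, 29, 18, 16, 4]
After line 2 (append adds [81, 88] as single element): lst = [22, 29, 18, 16, 4, [81, 88]]
After line 3 (extend unpacks [45], adds 45): lst = [22, 29, 18, 16, 4, [81, 88], 45]
After line 4: result = len(lst) = 7

7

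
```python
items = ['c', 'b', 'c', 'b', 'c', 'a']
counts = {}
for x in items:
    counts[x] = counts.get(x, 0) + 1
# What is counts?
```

Initial: counts = {}, items = ['c', 'b', 'c', 'b', 'c', 'a']
See 'c': counts = {'c': 1}
See 'b': counts = {'c': 1, 'b': 1}
See 'c': counts = {'c': 2, 'b': 1}
See 'b': counts = {'c': 2, 'b': 2}
See 'c': counts = {'c': 3, 'b': 2}
See 'a': counts = {'c': 3, 'b': 2, 'a': 1}

{'c': 3, 'b': 2, 'a': 1}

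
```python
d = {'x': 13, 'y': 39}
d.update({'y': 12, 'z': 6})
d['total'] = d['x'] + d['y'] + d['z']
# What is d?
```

After line 1: d = {'x': 13, 'y': 39}
After line 2 (y overwritten, z added): d = {'x': 13, 'y': 12, 'z': 6}
After line 3 (total = 13 + 12 + 6 = 31): d = {'x': 13, 'y': 12, 'z': 6, 'total': 31}

{'x': 13, 'y': 12, 'z': 6, 'total': 31}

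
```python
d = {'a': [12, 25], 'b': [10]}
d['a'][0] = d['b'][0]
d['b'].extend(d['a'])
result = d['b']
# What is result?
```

After line 1: d = {'a': [12, 25], 'b': [10]}
After line 2 (a[0] = b[0] = 10): d = {'a': [10, 25], 'b': [10]}
After line 3 (b.extend(a) appends [10, 25]): d = {'a': [10, 25], 'b': [10, 10, 25]}
After line 4: result = d['b'] = [10, 10, 25]

[10, 10, 25]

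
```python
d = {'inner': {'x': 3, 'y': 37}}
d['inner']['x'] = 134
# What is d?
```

After line 1: d = {'inner': {'x': 3, 'y': 37}}
After line 2 (inner x overwritten): d = {'inner': {'x': 134, 'y': 37}}

{'inner': {'x': 134, 'y': 37}}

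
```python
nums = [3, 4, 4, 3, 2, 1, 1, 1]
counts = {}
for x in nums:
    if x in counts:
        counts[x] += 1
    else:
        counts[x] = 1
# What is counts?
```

Initial: counts = {}, nums = [3, 4, 4, 3, 2, 1, 1, 1]
See 3: counts = {3: 1}
See 4: counts = {3: 1, 4: 1}
See 4: counts = {3: 1, 4: 2}
See 3: counts = {3: 2, 4: 2}
See 2: counts = {3: 2, 4: 2, 2: 1}
See 1: counts = {3: 2, 4: 2, 2: 1, 1: 1}
See 1: counts = {3: 2, 4: 2, 2: 1, 1: 2}
See 1: counts = {3: 2, 4: 2, 2: 1, 1: 3}

{3: 2, 4: 2, 2: 1, 1: 3}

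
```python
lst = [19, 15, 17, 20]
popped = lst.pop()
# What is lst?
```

[19, 15, 17]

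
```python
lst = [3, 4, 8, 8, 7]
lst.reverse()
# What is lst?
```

[7, 8, 8, 4, 3]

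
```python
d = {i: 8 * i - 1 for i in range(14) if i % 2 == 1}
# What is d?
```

{1: 7, 3: 23, 5: 39, 7: 55, 9: 71, 11: 87, 13: 103}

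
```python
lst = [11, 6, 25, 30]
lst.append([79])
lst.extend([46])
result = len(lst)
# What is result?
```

After line 1: lst = [11, 6, 25, 30]
After line 2 (append adds [79] as single element): lst = [11, 6, 25, 30, [79]]
After line 3 (extend unpacks [46], adds 46): lst = [11, 6, 25, 30, [79], 46]
After line 4: result = len(lst) = 6

6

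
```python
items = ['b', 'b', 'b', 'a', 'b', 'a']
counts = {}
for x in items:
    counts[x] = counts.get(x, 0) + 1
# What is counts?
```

Initial: counts = {}, items = ['b', 'b', 'b', 'a', 'b', 'a']
See 'b': counts = {'b': 1}
See 'b': counts = {'b': 2}
See 'b': counts = {'b': 3}
See 'a': counts = {'b': 3, 'a': 1}
See 'b': counts = {'b': 4, 'a': 1}
See 'a': counts = {'b': 4, 'a': 2}

{'b': 4, 'a': 2}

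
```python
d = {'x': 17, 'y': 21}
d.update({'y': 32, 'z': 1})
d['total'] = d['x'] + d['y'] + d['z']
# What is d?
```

After line 1: d = {'x': 17, 'y': 21}
After line 2 (y overwritten, z added): d = {'x': 17, 'y': 32, 'z': 1}
After line 3 (total = 17 + 32 + 1 = 50): d = {'x': 17, 'y': 32, 'z': 1, 'total': 50}

{'x': 17, 'y': 32, 'z': 1, 'total': 50}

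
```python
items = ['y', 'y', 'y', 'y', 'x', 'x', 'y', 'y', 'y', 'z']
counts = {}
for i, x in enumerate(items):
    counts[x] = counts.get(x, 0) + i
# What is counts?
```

Initial: counts = {}, items = ['y', 'y', 'y', 'y', 'x', 'x', 'y', 'y', 'y', 'z']
i=0, x='y': counts = {'y': 0}
i=1, x='y': counts = {'y': 1}
i=2, x='y': counts = {'y': 3}
i=3, x='y': counts = {'y': 6}
i=4, x='x': counts = {'y': 6, 'x': 4}
i=5, x='x': counts = {'y': 6, 'x': 9}
i=6, x='y': counts = {'y': 12, 'x': 9}
i=7, x='y': counts = {'y': 19, 'x': 9}
i=8, x='y': counts = {'y': 27, 'x': 9}
i=9, x='z': counts = {'y': 27, 'x': 9, 'z': 9}

{'y': 27, 'x': 9, 'z': 9}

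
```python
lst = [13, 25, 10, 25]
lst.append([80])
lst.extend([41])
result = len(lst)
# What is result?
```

After line 1: lst = [13, 25, 10, 25]
After line 2 (append adds [80] as single element): lst = [13, 25, 10, 25, [80]]
After line 3 (extend unpacks [41], adds 41): lst = [13, 25, 10, 25, [80], 41]
After line 4: result = len(lst) = 6

6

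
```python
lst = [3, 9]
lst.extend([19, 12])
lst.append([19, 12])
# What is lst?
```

After line 1: lst = [3, 9]
After line 2 (extend unpacks [19, 12]): lst = [3, 9, 19, 12]
After line 3 (append adds [19, 12] as single element): lst = [3, 9, 19, 12, [19, 12]]

[3, 9, 19, 12, [19, 12]]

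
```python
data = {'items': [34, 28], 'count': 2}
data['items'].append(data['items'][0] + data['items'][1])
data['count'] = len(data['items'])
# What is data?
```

After line 1: data = {'items': [34, 28], 'count': 2}
After line 2 (append 34 + 28 = 62): data = {'items': [34, 28, 62], 'count': 2}
After line 3 (count = len(items) = 3): data = {'items': [34, 28, 62], 'count': 3}

{'items': [34, 28, 62], 'count': 3}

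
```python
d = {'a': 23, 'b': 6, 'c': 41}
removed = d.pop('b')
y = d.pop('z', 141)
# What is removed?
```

After line 1: d = {'a': 23, 'b': 6, 'c': 41}
After line 2 (pop 'b' returns 6): d = {'a': 23, 'c': 41}, removed = 6
After line 3 (pop 'z' missing, returns default 141): d = {'a': 23, 'c': 41}, y = 141

6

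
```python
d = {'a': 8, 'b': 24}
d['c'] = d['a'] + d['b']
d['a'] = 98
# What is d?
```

After line 1: d = {'a': 8, 'b': 24}
After line 2 (d['c'] = 8 + 24): d = {'a': 8, 'b': 24, 'c': 32}
After line 3: d = {'a': 98, 'b': 24, 'c': 32}

{'a': 98, 'b': 24, 'c': 32}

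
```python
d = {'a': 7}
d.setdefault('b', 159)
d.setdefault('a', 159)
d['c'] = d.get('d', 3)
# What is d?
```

After line 1: d = {'a': 7}
After line 2 (setdefault adds 'b'=159): d = {'a': 7, 'b': 159}
After line 3 (setdefault 'a' no-op, already exists): d = {'a': 7, 'b': 159}
After line 4 (get('d', 3) returns default since 'd' not in d): d = {'a': 7, 'b': 159, 'c': 3}

{'a': 7, 'b': 159, 'c': 3}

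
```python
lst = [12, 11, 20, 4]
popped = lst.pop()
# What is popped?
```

4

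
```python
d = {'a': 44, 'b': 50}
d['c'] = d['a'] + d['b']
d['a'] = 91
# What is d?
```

After line 1: d = {'a': 44, 'b': 50}
After line 2 (d['c'] = 44 + 50): d = {'a': 44, 'b': 50, 'c': 94}
After line 3: d = {'a': 91, 'b': 50, 'c': 94}

{'a': 91, 'b': 50, 'c': 94}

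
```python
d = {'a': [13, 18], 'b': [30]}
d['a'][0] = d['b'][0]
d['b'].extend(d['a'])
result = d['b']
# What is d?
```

After line 1: d = {'a': [13, 18], 'b': [30]}
After line 2 (a[0] = b[0] = 30): d = {'a': [30, 18], 'b': [30]}
After line 3 (b.extend(a) appends [30, 18]): d = {'a': [30, 18], 'b': [30, 30, 18]}
After line 4: result = d['b'] = [30, 30, 18]

{'a': [30, 18], 'b': [30, 30, 18]}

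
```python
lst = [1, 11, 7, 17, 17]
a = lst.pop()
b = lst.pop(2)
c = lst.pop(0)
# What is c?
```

After line 1: lst = [1, 11, 7, 17, 17]
After line 2 (pop() -> a = 17): lst = [1, 11, 7, 17]
After line 3 (pop(2) -> b = 7): lst = [1, 11, 17]
After line 4 (pop(0) -> c = 1): lst = [11, 17]

1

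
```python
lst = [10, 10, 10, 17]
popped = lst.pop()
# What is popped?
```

17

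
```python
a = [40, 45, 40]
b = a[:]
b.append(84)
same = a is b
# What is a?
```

After line 1: a = [40, 45, 40]
After line 2 (b = a[:] is a shallow copy, new object): a = [40, 45, 40], b = [40, 45, 40]
After line 3 (append only mutates b): a = [40, 45, 40], b = [40, 45, 40, 84]
After line 4 (same = a is b; different objects -> False): same = False

[40, 45, 40]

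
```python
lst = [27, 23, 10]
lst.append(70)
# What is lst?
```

[27, 23, 10, 70]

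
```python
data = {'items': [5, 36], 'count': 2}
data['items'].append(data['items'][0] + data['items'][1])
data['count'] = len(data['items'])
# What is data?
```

After line 1: data = {'items': [5, 36], 'count': 2}
After line 2 (append 5 + 36 = 41): data = {'items': [5, 36, 41], 'count': 2}
After line 3 (count = len(items) = 3): data = {'items': [5, 36, 41], 'count': 3}

{'items': [5, 36, 41], 'count': 3}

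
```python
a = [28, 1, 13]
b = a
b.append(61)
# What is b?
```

After line 1: a = [28, 1, 13]
After line 2 (b = a is an alias, same object): a = [28, 1, 13], b = [28, 1, 13]
After line 3 (b.append mutates the shared list): a = [28, 1, 13, 61], b = [28, 1, 13, 61]

[28, 1, 13, 61]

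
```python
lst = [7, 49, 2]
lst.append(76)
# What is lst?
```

[7, 49, 2, 76]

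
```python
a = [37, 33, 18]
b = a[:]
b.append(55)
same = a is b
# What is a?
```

After line 1: a = [37, 33, 18]
After line 2 (b = a[:] is a shallow copy, new object): a = [37, 33, 18], b = [37, 33, 18]
After line 3 (append only mutates b): a = [37, 33, 18], b = [37, 33, 18, 55]
After line 4 (same = a is b; different objects -> False): same = False

[37, 33, 18]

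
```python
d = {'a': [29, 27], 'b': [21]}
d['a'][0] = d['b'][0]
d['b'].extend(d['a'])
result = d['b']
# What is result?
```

After line 1: d = {'a': [29, 27], 'b': [21]}
After line 2 (a[0] = b[0] = 21): d = {'a': [21, 27], 'b': [21]}
After line 3 (b.extend(a) appends [21, 27]): d = {'a': [21, 27], 'b': [21, 21, 27]}
After line 4: result = d['b'] = [21, 21, 27]

[21, 21, 27]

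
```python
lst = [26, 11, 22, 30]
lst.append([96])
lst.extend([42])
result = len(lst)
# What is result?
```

After line 1: lst = [26, 11, 22, 30]
After line 2 (append adds [96] as single element): lst = [26, 11, 22, 30, [96]]
After line 3 (extend unpacks [42], adds 42): lst = [26, 11, 22, 30, [96], 42]
After line 4: result = len(lst) = 6

6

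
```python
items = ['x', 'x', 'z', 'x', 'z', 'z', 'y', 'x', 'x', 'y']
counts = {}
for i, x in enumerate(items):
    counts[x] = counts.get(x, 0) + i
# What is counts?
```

Initial: counts = {}, items = ['x', 'x', 'z', 'x', 'z', 'z', 'y', 'x', 'x', 'y']
i=0, x='x': counts = {'x': 0}
i=1, x='x': counts = {'x': 1}
i=2, x='z': counts = {'x': 1, 'z': 2}
i=3, x='x': counts = {'x': 4, 'z': 2}
i=4, x='z': counts = {'x': 4, 'z': 6}
i=5, x='z': counts = {'x': 4, 'z': 11}
i=6, x='y': counts = {'x': 4, 'z': 11, 'y': 6}
i=7, x='x': counts = {'x': 11, 'z': 11, 'y': 6}
i=8, x='x': counts = {'x': 19, 'z': 11, 'y': 6}
i=9, x='y': counts = {'x': 19, 'z': 11, 'y': 15}

{'x': 19, 'z': 11, 'y': 15}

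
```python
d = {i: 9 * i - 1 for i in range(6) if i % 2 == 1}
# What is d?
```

{1: 8, 3: 26, 5: 44}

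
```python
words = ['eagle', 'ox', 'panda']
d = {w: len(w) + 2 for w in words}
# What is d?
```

{'eagle': 7, 'ox': 4, 'panda': 7}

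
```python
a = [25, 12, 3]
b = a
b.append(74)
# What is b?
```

After line 1: a = [25, 12, 3]
After line 2 (b = a is an alias, same object): a = [25, 12, 3], b = [25, 12, 3]
After line 3 (b.append mutates the shared list): a = [25, 12, 3, 74], b = [25, 12, 3, 74]

[25, 12, 3, 74]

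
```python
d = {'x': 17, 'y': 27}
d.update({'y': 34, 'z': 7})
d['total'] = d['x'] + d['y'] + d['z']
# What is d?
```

After line 1: d = {'x': 17, 'y': 27}
After line 2 (y overwritten, z added): d = {'x': 17, 'y': 34, 'z': 7}
After line 3 (total = 17 + 34 + 7 = 58): d = {'x': 17, 'y': 34, 'z': 7, 'total': 58}

{'x': 17, 'y': 34, 'z': 7, 'total': 58}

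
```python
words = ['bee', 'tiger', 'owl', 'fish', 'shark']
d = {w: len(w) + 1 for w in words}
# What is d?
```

{'bee': 4, 'tiger': 6, 'owl': 4, 'fish': 5, 'shark': 6}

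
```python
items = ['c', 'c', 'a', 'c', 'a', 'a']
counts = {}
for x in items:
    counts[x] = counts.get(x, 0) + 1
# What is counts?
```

Initial: counts = {}, items = ['c', 'c', 'a', 'c', 'a', 'a']
See 'c': counts = {'c': 1}
See 'c': counts = {'c': 2}
See 'a': counts = {'c': 2, 'a': 1}
See 'c': counts = {'c': 3, 'a': 1}
See 'a': counts = {'c': 3, 'a': 2}
See 'a': counts = {'c': 3, 'a': 3}

{'c': 3, 'a': 3}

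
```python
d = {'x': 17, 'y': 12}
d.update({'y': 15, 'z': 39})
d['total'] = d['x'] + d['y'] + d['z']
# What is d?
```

After line 1: d = {'x': 17, 'y': 12}
After line 2 (y overwritten, z added): d = {'x': 17, 'y': 15, 'z': 39}
After line 3 (total = 17 + 15 + 39 = 71): d = {'x': 17, 'y': 15, 'z': 39, 'total': 71}

{'x': 17, 'y': 15, 'z': 39, 'total': 71}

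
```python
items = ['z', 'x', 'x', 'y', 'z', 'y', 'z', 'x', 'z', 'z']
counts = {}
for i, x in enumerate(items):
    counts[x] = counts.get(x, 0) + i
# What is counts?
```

Initial: counts = {}, items = ['z', 'x', 'x', 'y', 'z', 'y', 'z', 'x', 'z', 'z']
i=0, x='z': counts = {'z': 0}
i=1, x='x': counts = {'z': 0, 'x': 1}
i=2, x='x': counts = {'z': 0, 'x': 3}
i=3, x='y': counts = {'z': 0, 'x': 3, 'y': 3}
i=4, x='z': counts = {'z': 4, 'x': 3, 'y': 3}
i=5, x='y': counts = {'z': 4, 'x': 3, 'y': 8}
i=6, x='z': counts = {'z': 10, 'x': 3, 'y': 8}
i=7, x='x': counts = {'z': 10, 'x': 10, 'y': 8}
i=8, x='z': counts = {'z': 18, 'x': 10, 'y': 8}
i=9, x='z': counts = {'z': 27, 'x': 10, 'y': 8}

{'z': 27, 'x': 10, 'y': 8}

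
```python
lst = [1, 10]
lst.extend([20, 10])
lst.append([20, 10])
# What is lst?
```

After line 1: lst = [1, 10]
After line 2 (extend unpacks [20, 10]): lst = [1, 10, 20, 10]
After line 3 (append adds [20, 10] as single element): lst = [1, 10, 20, 10, [20, 10]]

[1, 10, 20, 10, [20, 10]]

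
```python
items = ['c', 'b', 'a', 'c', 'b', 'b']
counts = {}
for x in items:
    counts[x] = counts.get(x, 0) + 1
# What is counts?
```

Initial: counts = {}, items = ['c', 'b', 'a', 'c', 'b', 'b']
See 'c': counts = {'c': 1}
See 'b': counts = {'c': 1, 'b': 1}
See 'a': counts = {'c': 1, 'b': 1, 'a': 1}
See 'c': counts = {'c': 2, 'b': 1, 'a': 1}
See 'b': counts = {'c': 2, 'b': 2, 'a': 1}
See 'b': counts = {'c': 2, 'b': 3, 'a': 1}

{'c': 2, 'b': 3, 'a': 1}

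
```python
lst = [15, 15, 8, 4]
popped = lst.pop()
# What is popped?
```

4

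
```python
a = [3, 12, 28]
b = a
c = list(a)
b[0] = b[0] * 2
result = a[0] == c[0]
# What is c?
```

After line 1: a = [3, 12, 28]
After line 2 (b = a, alias): a = [3, 12, 28], b = [3, 12, 28]
After line 3 (c = list(a) is a copy, new object): c = [3, 12, 28]
After line 4 (b[0] = 3 * 2 = 6; mutates shared a/b): a = b = [6, 12, 28], c = [3, 12, 28]
After line 5 (a[0] = 6, c[0] = 3; result = False)

[3, 12, 28]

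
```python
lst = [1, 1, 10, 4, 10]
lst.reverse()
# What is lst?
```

[10, 4, 10, 1, 1]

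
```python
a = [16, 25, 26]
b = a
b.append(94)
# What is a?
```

After line 1: a = [16, 25, 26]
After line 2 (b = a is an alias, same object): a = [16, 25, 26], b = [16, 25, 26]
After line 3 (b.append mutates the shared list): a = [16, 25, 26, 94], b = [16, 25, 26, 94]

[16, 25, 26, 94]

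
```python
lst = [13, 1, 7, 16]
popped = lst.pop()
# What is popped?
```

16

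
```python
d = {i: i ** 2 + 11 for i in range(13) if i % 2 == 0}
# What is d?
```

{0: 11, 2: 15, 4: 27, 6: 47, 8: 75, 10: 111, 12: 155}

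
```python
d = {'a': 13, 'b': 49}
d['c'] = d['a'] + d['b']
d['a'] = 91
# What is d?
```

After line 1: d = {'a': 13, 'b': 49}
After line 2 (d['c'] = 13 + 49): d = {'a': 13, 'b': 49, 'c': 62}
After line 3: d = {'a': 91, 'b': 49, 'c': 62}

{'a': 91, 'b': 49, 'c': 62}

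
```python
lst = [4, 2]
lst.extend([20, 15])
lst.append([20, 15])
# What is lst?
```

After line 1: lst = [4, 2]
After line 2 (extend unpacks [20, 15]): lst = [4, 2, 20, 15]
After line 3 (append adds [20, 15] as single element): lst = [4, 2, 20, 15, [20, 15]]

[4, 2, 20, 15, [20, 15]]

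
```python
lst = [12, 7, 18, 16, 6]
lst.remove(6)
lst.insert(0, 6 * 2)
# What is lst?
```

After line 1: lst = [12, 7, 18, 16, 6]
After line 2 (remove first 6): lst = [12, 7, 18, 16]
After line 3 (insert 12 at index 0): lst = [12, 12, 7, 18, 16]

[12, 12, 7, 18, 16]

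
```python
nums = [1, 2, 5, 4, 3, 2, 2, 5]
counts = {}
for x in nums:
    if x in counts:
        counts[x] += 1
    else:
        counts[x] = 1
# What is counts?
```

Initial: counts = {}, nums = [1, 2, 5, 4, 3, 2, 2, 5]
See 1: counts = {1: 1}
See 2: counts = {1: 1, 2: 1}
See 5: counts = {1: 1, 2: 1, 5: 1}
See 4: counts = {1: 1, 2: 1, 5: 1, 4: 1}
See 3: counts = {1: 1, 2: 1, 5: 1, 4: 1, 3: 1}
See 2: counts = {1: 1, 2: 2, 5: 1, 4: 1, 3: 1}
See 2: counts = {1: 1, 2: 3, 5: 1, 4: 1, 3: 1}
See 5: counts = {1: 1, 2: 3, 5: 2, 4: 1, 3: 1}

{1: 1, 2: 3, 5: 2, 4: 1, 3: 1}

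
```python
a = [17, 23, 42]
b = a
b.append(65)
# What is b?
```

After line 1: a = [17, 23, 42]
After line 2 (b = a is an alias, same object): a = [17, 23, 42], b = [17, 23, 42]
After line 3 (b.append mutates the shared list): a = [17, 23, 42, 65], b = [17, 23, 42, 65]

[17, 23, 42, 65]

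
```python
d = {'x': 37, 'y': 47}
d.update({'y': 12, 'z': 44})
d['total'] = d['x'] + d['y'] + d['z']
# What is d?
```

After line 1: d = {'x': 37, 'y': 47}
After line 2 (y overwritten, z added): d = {'x': 37, 'y': 12, 'z': 44}
After line 3 (total = 37 + 12 + 44 = 93): d = {'x': 37, 'y': 12, 'z': 44, 'total': 93}

{'x': 37, 'y': 12, 'z': 44, 'total': 93}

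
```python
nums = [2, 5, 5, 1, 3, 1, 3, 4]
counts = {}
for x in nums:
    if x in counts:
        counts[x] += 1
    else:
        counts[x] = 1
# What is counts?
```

Initial: counts = {}, nums = [2, 5, 5, 1, 3, 1, 3, 4]
See 2: counts = {2: 1}
See 5: counts = {2: 1, 5: 1}
See 5: counts = {2: 1, 5: 2}
See 1: counts = {2: 1, 5: 2, 1: 1}
See 3: counts = {2: 1, 5: 2, 1: 1, 3: 1}
See 1: counts = {2: 1, 5: 2, 1: 2, 3: 1}
See 3: counts = {2: 1, 5: 2, 1: 2, 3: 2}
See 4: counts = {2: 1, 5: 2, 1: 2, 3: 2, 4: 1}

{2: 1, 5: 2, 1: 2, 3: 2, 4: 1}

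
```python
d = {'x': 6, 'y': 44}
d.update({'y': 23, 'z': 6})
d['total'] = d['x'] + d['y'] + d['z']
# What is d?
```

After line 1: d = {'x': 6, 'y': 44}
After line 2 (y overwritten, z added): d = {'x': 6, 'y': 23, 'z': 6}
After line 3 (total = 6 + 23 + 6 = 35): d = {'x': 6, 'y': 23, 'z': 6, 'total': 35}

{'x': 6, 'y': 23, 'z': 6, 'total': 35}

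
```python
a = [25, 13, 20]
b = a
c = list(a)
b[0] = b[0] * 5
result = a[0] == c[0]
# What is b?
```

After line 1: a = [25, 13, 20]
After line 2 (b = a, alias): a = [25, 13, 20], b = [25, 13, 20]
After line 3 (c = list(a) is a copy, new object): c = [25, 13, 20]
After line 4 (b[0] = 25 * 5 = 125; mutates shared a/b): a = b = [125, 13, 20], c = [25, 13, 20]
After line 5 (a[0] = 125, c[0] = 25; result = False)

[125, 13, 20]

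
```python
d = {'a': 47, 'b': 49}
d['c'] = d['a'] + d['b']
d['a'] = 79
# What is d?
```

After line 1: d = {'a': 47, 'b': 49}
After line 2 (d['c'] = 47 + 49): d = {'a': 47, 'b': 49, 'c': 96}
After line 3: d = {'a': 79, 'b': 49, 'c': 96}

{'a': 79, 'b': 49, 'c': 96}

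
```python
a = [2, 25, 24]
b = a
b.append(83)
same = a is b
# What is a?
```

After line 1: a = [2, 25, 24]
After line 2 (b = a is an alias, same object): a = [2, 25, 24], b = [2, 25, 24]
After line 3 (b.append mutates the shared list): a = [2, 25, 24, 83], b = [2, 25, 24, 83]
After line 4 (same = a is b; same object -> True): same = True

[2, 25, 24, 83]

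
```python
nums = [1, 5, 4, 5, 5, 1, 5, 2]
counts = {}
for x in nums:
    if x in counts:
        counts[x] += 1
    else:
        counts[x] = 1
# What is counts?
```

Initial: counts = {}, nums = [1, 5, 4, 5, 5, 1, 5, 2]
See 1: counts = {1: 1}
See 5: counts = {1: 1, 5: 1}
See 4: counts = {1: 1, 5: 1, 4: 1}
See 5: counts = {1: 1, 5: 2, 4: 1}
See 5: counts = {1: 1, 5: 3, 4: 1}
See 1: counts = {1: 2, 5: 3, 4: 1}
See 5: counts = {1: 2, 5: 4, 4: 1}
See 2: counts = {1: 2, 5: 4, 4: 1, 2: 1}

{1: 2, 5: 4, 4: 1, 2: 1}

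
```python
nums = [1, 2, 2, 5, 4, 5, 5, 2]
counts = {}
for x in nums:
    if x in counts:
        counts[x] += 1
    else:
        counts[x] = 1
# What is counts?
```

Initial: counts = {}, nums = [1, 2, 2, 5, 4, 5, 5, 2]
See 1: counts = {1: 1}
See 2: counts = {1: 1, 2: 1}
See 2: counts = {1: 1, 2: 2}
See 5: counts = {1: 1, 2: 2, 5: 1}
See 4: counts = {1: 1, 2: 2, 5: 1, 4: 1}
See 5: counts = {1: 1, 2: 2, 5: 2, 4: 1}
See 5: counts = {1: 1, 2: 2, 5: 3, 4: 1}
See 2: counts = {1: 1, 2: 3, 5: 3, 4: 1}

{1: 1, 2: 3, 5: 3, 4: 1}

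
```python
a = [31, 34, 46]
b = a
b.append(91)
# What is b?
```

After line 1: a = [31, 34, 46]
After line 2 (b = a is an alias, same object): a = [31, 34, 46], b = [31, 34, 46]
After line 3 (b.append mutates the shared list): a = [31, 34, 46, 91], b = [31, 34, 46, 91]

[31, 34, 46, 91]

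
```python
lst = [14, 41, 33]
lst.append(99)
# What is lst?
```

[14, 41, 33, 99]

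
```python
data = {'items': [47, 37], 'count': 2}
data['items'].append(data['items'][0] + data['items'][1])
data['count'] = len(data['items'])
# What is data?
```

After line 1: data = {'items': [47, 37], 'count': 2}
After line 2 (append 47 + 37 = 84): data = {'items': [47, 37, 84], 'count': 2}
After line 3 (count = len(items) = 3): data = {'items': [47, 37, 84], 'count': 3}

{'items': [47, 37, 84], 'count': 3}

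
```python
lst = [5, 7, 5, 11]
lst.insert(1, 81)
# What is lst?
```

[5, 81, 7, 5, 11]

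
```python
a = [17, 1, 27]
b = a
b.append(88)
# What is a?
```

After line 1: a = [17, 1, 27]
After line 2 (b = a is an alias, same object): a = [17, 1, 27], b = [17, 1, 27]
After line 3 (b.append mutates the shared list): a = [17, 1, 27, 88], b = [17, 1, 27, 88]

[17, 1, 27, 88]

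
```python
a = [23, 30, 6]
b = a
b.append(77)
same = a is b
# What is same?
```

After line 1: a = [23, 30, 6]
After line 2 (b = a is an alias, same object): a = [23, 30, 6], b = [23, 30, 6]
After line 3 (b.append mutates the shared list): a = [23, 30, 6, 77], b = [23, 30, 6, 77]
After line 4 (same = a is b; same object -> True): same = True

True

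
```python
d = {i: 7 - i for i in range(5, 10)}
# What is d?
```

{5: 2, 6: 1, 7: 0, 8: -1, 9: -2}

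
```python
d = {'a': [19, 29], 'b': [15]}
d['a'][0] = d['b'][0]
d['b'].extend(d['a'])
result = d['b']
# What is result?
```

After line 1: d = {'a': [19, 29], 'b': [15]}
After line 2 (a[0] = b[0] = 15): d = {'a': [15, 29], 'b': [15]}
After line 3 (b.extend(a) appends [15, 29]): d = {'a': [15, 29], 'b': [15, 15, 29]}
After line 4: result = d['b'] = [15, 15, 29]

[15, 15, 29]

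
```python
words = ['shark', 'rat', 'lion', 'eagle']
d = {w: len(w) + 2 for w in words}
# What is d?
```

{'shark': 7, 'rat': 5, 'lion': 6, 'eagle': 7}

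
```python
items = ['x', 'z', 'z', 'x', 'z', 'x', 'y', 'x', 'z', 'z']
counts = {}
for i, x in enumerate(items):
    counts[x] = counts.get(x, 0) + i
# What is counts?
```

Initial: counts = {}, items = ['x', 'z', 'z', 'x', 'z', 'x', 'y', 'x', 'z', 'z']
i=0, x='x': counts = {'x': 0}
i=1, x='z': counts = {'x': 0, 'z': 1}
i=2, x='z': counts = {'x': 0, 'z': 3}
i=3, x='x': counts = {'x': 3, 'z': 3}
i=4, x='z': counts = {'x': 3, 'z': 7}
i=5, x='x': counts = {'x': 8, 'z': 7}
i=6, x='y': counts = {'x': 8, 'z': 7, 'y': 6}
i=7, x='x': counts = {'x': 15, 'z': 7, 'y': 6}
i=8, x='z': counts = {'x': 15, 'z': 15, 'y': 6}
i=9, x='z': counts = {'x': 15, 'z': 24, 'y': 6}

{'x': 15, 'z': 24, 'y': 6}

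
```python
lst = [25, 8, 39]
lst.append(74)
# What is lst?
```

[25, 8, 39, 74]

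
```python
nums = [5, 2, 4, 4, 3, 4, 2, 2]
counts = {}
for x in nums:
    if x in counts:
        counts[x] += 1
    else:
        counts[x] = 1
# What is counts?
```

Initial: counts = {}, nums = [5, 2, 4, 4, 3, 4, 2, 2]
See 5: counts = {5: 1}
See 2: counts = {5: 1, 2: 1}
See 4: counts = {5: 1, 2: 1, 4: 1}
See 4: counts = {5: 1, 2: 1, 4: 2}
See 3: counts = {5: 1, 2: 1, 4: 2, 3: 1}
See 4: counts = {5: 1, 2: 1, 4: 3, 3: 1}
See 2: counts = {5: 1, 2: 2, 4: 3, 3: 1}
See 2: counts = {5: 1, 2: 3, 4: 3, 3: 1}

{5: 1, 2: 3, 4: 3, 3: 1}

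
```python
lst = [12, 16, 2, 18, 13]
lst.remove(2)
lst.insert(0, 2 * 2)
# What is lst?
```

After line 1: lst = [12, 16, 2, 18, 13]
After line 2 (remove first 2): lst = [12, 16, 18, 13]
After line 3 (insert 4 at index 0): lst = [4, 12, 16, 18, 13]

[4, 12, 16, 18, 13]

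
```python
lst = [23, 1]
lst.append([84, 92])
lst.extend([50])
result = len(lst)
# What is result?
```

After line 1: lst = [23, 1]
After line 2 (append adds [84, 92] as single element): lst = [23, 1, [84, 92]]
After line 3 (extend unpacks [50], adds 50): lst = [23, 1, [84, 92], 50]
After line 4: result = len(lst) = 4

4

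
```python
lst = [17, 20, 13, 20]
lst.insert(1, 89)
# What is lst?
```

[17, 89, 20, 13, 20]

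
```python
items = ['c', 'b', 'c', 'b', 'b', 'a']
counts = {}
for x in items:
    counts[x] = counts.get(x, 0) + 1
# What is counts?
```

Initial: counts = {}, items = ['c', 'b', 'c', 'b', 'b', 'a']
See 'c': counts = {'c': 1}
See 'b': counts = {'c': 1, 'b': 1}
See 'c': counts = {'c': 2, 'b': 1}
See 'b': counts = {'c': 2, 'b': 2}
See 'b': counts = {'c': 2, 'b': 3}
See 'a': counts = {'c': 2, 'b': 3, 'a': 1}

{'c': 2, 'b': 3, 'a': 1}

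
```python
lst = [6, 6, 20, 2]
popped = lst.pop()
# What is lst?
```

[6, 6, 20]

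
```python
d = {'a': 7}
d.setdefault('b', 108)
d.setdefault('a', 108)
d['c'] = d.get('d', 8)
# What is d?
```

After line 1: d = {'a': 7}
After line 2 (setdefault adds 'b'=108): d = {'a': 7, 'b': 108}
After line 3 (setdefault 'a' no-op, already exists): d = {'a': 7, 'b': 108}
After line 4 (get('d', 8) returns default since 'd' not in d): d = {'a': 7, 'b': 108, 'c': 8}

{'a': 7, 'b': 108, 'c': 8}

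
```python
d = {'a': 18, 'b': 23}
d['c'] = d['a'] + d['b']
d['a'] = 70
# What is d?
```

After line 1: d = {'a': 18, 'b': 23}
After line 2 (d['c'] = 18 + 23): d = {'a': 18, 'b': 23, 'c': 41}
After line 3: d = {'a': 70, 'b': 23, 'c': 41}

{'a': 70, 'b': 23, 'c': 41}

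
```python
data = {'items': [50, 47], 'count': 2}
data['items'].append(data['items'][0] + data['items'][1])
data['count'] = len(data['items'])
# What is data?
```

After line 1: data = {'items': [50, 47], 'count': 2}
After line 2 (append 50 + 47 = 97): data = {'items': [50, 47, 97], 'count': 2}
After line 3 (count = len(items) = 3): data = {'items': [50, 47, 97], 'count': 3}

{'items': [50, 47, 97], 'count': 3}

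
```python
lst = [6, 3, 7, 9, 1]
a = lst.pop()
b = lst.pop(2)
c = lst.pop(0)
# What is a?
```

After line 1: lst = [6, 3, 7, 9, 1]
After line 2 (pop() -> a = 1): lst = [6, 3, 7, 9]
After line 3 (pop(2) -> b = 7): lst = [6, 3, 9]
After line 4 (pop(0) -> c = 6): lst = [3, 9]

1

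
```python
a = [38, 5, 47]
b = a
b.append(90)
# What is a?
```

After line 1: a = [38, 5, 47]
After line 2 (b = a is an alias, same object): a = [38, 5, 47], b = [38, 5, 47]
After line 3 (b.append mutates the shared list): a = [38, 5, 47, 90], b = [38, 5, 47, 90]

[38, 5, 47, 90]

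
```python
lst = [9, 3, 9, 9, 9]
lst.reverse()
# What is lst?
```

[9, 9, 9, 3, 9]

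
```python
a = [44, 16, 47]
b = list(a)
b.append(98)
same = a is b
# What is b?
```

After line 1: a = [44, 16, 47]
After line 2 (b = list(a) is a shallow copy, new object): a = [44, 16, 47], b = [44, 16, 47]
After line 3 (append only mutates b): a = [44, 16, 47], b = [44, 16, 47, 98]
After line 4 (same = a is b; different objects -> False): same = False

[44, 16, 47, 98]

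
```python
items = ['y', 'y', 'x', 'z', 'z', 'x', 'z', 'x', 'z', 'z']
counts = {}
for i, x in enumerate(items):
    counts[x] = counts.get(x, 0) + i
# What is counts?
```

Initial: counts = {}, items = ['y', 'y', 'x', 'z', 'z', 'x', 'z', 'x', 'z', 'z']
i=0, x='y': counts = {'y': 0}
i=1, x='y': counts = {'y': 1}
i=2, x='x': counts = {'y': 1, 'x': 2}
i=3, x='z': counts = {'y': 1, 'x': 2, 'z': 3}
i=4, x='z': counts = {'y': 1, 'x': 2, 'z': 7}
i=5, x='x': counts = {'y': 1, 'x': 7, 'z': 7}
i=6, x='z': counts = {'y': 1, 'x': 7, 'z': 13}
i=7, x='x': counts = {'y': 1, 'x': 14, 'z': 13}
i=8, x='z': counts = {'y': 1, 'x': 14, 'z': 21}
i=9, x='z': counts = {'y': 1, 'x': 14, 'z': 30}

{'y': 1, 'x': 14, 'z': 30}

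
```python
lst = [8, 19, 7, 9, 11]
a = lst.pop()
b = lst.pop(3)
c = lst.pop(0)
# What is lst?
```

After line 1: lst = [8, 19, 7, 9, 11]
After line 2 (pop() -> a = 11): lst = [8, 19, 7, 9]
After line 3 (pop(3) -> b = 9): lst = [8, 19, 7]
After line 4 (pop(0) -> c = 8): lst = [19, 7]

[19, 7]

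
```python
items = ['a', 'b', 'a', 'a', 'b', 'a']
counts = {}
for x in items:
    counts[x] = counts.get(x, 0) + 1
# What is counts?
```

Initial: counts = {}, items = ['a', 'b', 'a', 'a', 'b', 'a']
See 'a': counts = {'a': 1}
See 'b': counts = {'a': 1, 'b': 1}
See 'a': counts = {'a': 2, 'b': 1}
See 'a': counts = {'a': 3, 'b': 1}
See 'b': counts = {'a': 3, 'b': 2}
See 'a': counts = {'a': 4, 'b': 2}

{'a': 4, 'b': 2}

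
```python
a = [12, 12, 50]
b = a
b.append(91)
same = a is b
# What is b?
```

After line 1: a = [12, 12, 50]
After line 2 (b = a is an alias, same object): a = [12, 12, 50], b = [12, 12, 50]
After line 3 (b.append mutates the shared list): a = [12, 12, 50, 91], b = [12, 12, 50, 91]
After line 4 (same = a is b; same object -> True): same = True

[12, 12, 50, 91]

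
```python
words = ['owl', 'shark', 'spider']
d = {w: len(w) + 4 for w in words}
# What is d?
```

{'owl': 7, 'shark': 9, 'spider': 10}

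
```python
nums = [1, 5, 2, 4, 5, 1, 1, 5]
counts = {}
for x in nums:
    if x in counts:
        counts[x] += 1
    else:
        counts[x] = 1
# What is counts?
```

Initial: counts = {}, nums = [1, 5, 2, 4, 5, 1, 1, 5]
See 1: counts = {1: 1}
See 5: counts = {1: 1, 5: 1}
See 2: counts = {1: 1, 5: 1, 2: 1}
See 4: counts = {1: 1, 5: 1, 2: 1, 4: 1}
See 5: counts = {1: 1, 5: 2, 2: 1, 4: 1}
See 1: counts = {1: 2, 5: 2, 2: 1, 4: 1}
See 1: counts = {1: 3, 5: 2, 2: 1, 4: 1}
See 5: counts = {1: 3, 5: 3, 2: 1, 4: 1}

{1: 3, 5: 3, 2: 1, 4: 1}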